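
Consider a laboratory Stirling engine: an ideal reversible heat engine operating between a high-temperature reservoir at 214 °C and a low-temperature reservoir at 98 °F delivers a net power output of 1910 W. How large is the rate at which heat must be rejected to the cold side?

T_H = 214 °C → 214 + 273.15 = 487.15 K.
T_C = 98 °F → (98 − 32) × 5/9 = 36.67 °C = 309.82 K.
Carnot efficiency: η = 1 − T_C/T_H = 1 − 309.82/487.15 = 0.3640.
Since Q_C/Q_H = T_C/T_H and Q_H = W/η, Q_C = W·T_C/(T_H − T_C) = 1910 × 309.82/177.33 = 3337 W.

Q̇_C ≈ 3337 W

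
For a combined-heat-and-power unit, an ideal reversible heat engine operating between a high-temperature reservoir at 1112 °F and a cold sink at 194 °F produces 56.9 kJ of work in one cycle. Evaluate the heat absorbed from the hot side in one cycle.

Q_H ≈ 97.4 kJ

T_H = 1112 °F → (1112 − 32) × 5/9 = 600.00 °C = 873.15 K.
T_C = 194 °F → (194 − 32) × 5/9 = 90.00 °C = 363.15 K.
Carnot efficiency: η = 1 − T_C/T_H = 1 − 363.15/873.15 = 0.5841.
Q_H = W/η = 56.9/0.5841 = 97.4 kJ.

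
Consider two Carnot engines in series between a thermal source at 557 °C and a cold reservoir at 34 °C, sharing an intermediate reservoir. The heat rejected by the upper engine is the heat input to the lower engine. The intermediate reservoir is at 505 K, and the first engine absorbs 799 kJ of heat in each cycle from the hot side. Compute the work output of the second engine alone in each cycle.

W₂ ≈ 190.4 kJ

T_H = 557 °C → 557 + 273.15 = 830.15 K.
T_C = 34 °C → 34 + 273.15 = 307.15 K.
Heat entering the second stage: Q_m = Q_H·(T_m/T_H) = 799 × 505.00/830.15 = 486.1 kJ.
Second-stage efficiency η₂ = 1 − T_C/T_m = 1 − 307.15/505.00 = 0.3918, so W₂ = η₂·Q_m = 190.4 kJ.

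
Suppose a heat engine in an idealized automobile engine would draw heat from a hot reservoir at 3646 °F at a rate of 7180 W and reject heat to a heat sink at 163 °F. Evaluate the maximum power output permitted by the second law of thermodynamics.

Ẇ_max ≈ 6090 W

T_H = 3646 °F → (3646 − 32) × 5/9 = 2007.78 °C = 2280.93 K.
T_C = 163 °F → (163 − 32) × 5/9 = 72.78 °C = 345.93 K.
No engine can exceed the Carnot limit: η_max = 1 − T_C/T_H = 1 − 345.93/2280.93 = 0.8483.
W_max = η_max · Q_H = 0.8483 × 7180 = 6090 W.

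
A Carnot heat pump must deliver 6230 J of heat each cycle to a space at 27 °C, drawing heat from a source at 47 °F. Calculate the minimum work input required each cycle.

T_H = 27 °C → 27 + 273.15 = 300.15 K.
T_C = 47 °F → (47 − 32) × 5/9 = 8.33 °C = 281.48 K.
COP_HP = T_H/(T_H − T_C) = 300.15/18.67 = 16.0795.
W = Q_H/COP_HP = 6230/16.0795 = 387.5 J.

W_in ≈ 387.5 J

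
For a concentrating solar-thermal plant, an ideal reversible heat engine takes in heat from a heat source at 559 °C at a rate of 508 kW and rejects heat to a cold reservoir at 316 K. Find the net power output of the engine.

T_H = 559 °C → 559 + 273.15 = 832.15 K.
The Carnot efficiency is η = 1 − T_C/T_H = 1 − 316.00/832.15 = 0.6203.
W = η·Q_H = 0.6203 × 508 = 315 kW.

Ẇ ≈ 315 kW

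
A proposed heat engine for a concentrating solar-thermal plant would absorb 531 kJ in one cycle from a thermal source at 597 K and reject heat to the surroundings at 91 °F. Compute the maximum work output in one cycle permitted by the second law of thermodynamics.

T_C = 91 °F → (91 − 32) × 5/9 = 32.78 °C = 305.93 K.
No engine can exceed the Carnot limit: η_max = 1 − T_C/T_H = 1 − 305.93/597.00 = 0.4876.
W_max = η_max · Q_H = 0.4876 × 531 = 259 kJ.

W_max ≈ 259 kJ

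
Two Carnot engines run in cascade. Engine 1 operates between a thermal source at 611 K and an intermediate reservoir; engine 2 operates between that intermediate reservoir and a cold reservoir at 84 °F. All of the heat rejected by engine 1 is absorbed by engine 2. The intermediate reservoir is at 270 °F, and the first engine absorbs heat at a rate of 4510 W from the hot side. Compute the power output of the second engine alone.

T_C = 84 °F → (84 − 32) × 5/9 = 28.89 °C = 302.04 K.
T_m = 270 °F → (270 − 32) × 5/9 = 132.22 °C = 405.37 K.
Heat entering the second stage: Q_m = Q_H·(T_m/T_H) = 4510 × 405.37/611.00 = 2990 W.
Second-stage efficiency η₂ = 1 − T_C/T_m = 1 − 302.04/405.37 = 0.2549, so W₂ = η₂·Q_m = 763 W.

Ẇ₂ ≈ 763 W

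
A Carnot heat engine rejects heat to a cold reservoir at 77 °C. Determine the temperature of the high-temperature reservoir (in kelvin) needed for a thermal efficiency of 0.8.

T_H ≈ 1751 K

T_C = 77 °C → 77 + 273.15 = 350.15 K.
From η = 1 − T_C/T_H, solving for T_H gives T_H = T_C/(1 − η) = 350.15/(1 − 0.8) = 1751 K.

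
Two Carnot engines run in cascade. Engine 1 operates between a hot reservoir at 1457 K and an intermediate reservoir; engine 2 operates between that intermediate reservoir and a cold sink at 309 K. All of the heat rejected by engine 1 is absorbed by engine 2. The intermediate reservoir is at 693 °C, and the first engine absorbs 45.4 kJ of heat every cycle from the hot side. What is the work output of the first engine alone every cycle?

W₁ ≈ 15.29 kJ

T_m = 693 °C → 693 + 273.15 = 966.15 K.
First-stage efficiency η₁ = 1 − T_m/T_H = 1 − 966.15/1457.00 = 0.3369.
W₁ = η₁·Q_H = 0.3369 × 45.4 = 15.29 kJ.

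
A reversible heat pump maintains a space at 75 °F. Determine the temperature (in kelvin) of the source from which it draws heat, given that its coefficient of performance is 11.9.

T_H = 75 °F → (75 − 32) × 5/9 = 23.89 °C = 297.04 K.
COP_HP = T_H/(T_H − T_C) ⇒ T_C = T_H·(COP_HP − 1)/COP_HP = 297.04 × (11.9 − 1)/11.9 = 272 K.

T_C ≈ 272 K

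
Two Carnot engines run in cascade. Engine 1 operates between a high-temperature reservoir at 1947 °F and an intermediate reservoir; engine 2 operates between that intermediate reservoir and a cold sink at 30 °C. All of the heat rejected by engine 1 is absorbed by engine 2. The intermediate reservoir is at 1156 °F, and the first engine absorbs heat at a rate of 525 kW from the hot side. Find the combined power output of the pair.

Ẇ_total ≈ 406.0 kW

T_H = 1947 °F → (1947 − 32) × 5/9 = 1063.89 °C = 1337.04 K.
T_C = 30 °C → 30 + 273.15 = 303.15 K.
Two reversible stages in series are equivalent to a single Carnot engine between T_H and T_C, so η_total = 1 − T_C/T_H = 1 − 303.15/1337.04 = 0.7733.
W_total = η_total · Q_H = 0.7733 × 525 = 406.0 kW.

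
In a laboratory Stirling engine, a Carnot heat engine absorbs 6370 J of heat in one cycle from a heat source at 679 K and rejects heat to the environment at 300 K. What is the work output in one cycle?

W ≈ 3560 J

For a reversible engine, η = 1 − T_C/T_H = 1 − 300.00/679.00 = 0.5582.
W = η·Q_H = 0.5582 × 6370 = 3560 J.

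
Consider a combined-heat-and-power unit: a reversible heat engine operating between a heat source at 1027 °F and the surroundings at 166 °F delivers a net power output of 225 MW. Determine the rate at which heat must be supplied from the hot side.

Q̇_H ≈ 388.5 MW

T_H = 1027 °F → (1027 − 32) × 5/9 = 552.78 °C = 825.93 K.
T_C = 166 °F → (166 − 32) × 5/9 = 74.44 °C = 347.59 K.
For a reversible engine, η = 1 − T_C/T_H = 1 − 347.59/825.93 = 0.5791.
Q_H = W/η = 225/0.5791 = 388.5 MW.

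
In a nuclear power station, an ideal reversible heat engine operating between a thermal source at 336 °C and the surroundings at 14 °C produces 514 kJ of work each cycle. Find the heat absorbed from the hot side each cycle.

T_H = 336 °C → 336 + 273.15 = 609.15 K.
T_C = 14 °C → 14 + 273.15 = 287.15 K.
η_rev = 1 − T_C/T_H = 1 − 287.15/609.15 = 0.5286.
Q_H = W/η = 514/0.5286 = 972 kJ.

Q_H ≈ 972 kJ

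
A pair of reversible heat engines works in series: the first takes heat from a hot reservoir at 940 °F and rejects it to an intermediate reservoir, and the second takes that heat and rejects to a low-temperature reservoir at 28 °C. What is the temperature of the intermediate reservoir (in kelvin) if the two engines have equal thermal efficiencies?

T_H = 940 °F → (940 − 32) × 5/9 = 504.44 °C = 777.59 K.
T_C = 28 °C → 28 + 273.15 = 301.15 K.
Equal efficiencies require 1 − T_m/T_H = 1 − T_C/T_m, i.e. T_m/T_H = T_C/T_m, so T_m = √(T_H·T_C) = √(777.59 × 301.15) = 483.9 K.

T_m ≈ 483.9 K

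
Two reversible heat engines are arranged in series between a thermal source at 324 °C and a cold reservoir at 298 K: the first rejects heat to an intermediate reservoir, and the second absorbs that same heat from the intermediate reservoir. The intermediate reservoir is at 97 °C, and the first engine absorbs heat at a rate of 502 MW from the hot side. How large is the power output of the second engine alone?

Ẇ₂ ≈ 60.7 MW

T_H = 324 °C → 324 + 273.15 = 597.15 K.
T_m = 97 °C → 97 + 273.15 = 370.15 K.
Heat entering the second stage: Q_m = Q_H·(T_m/T_H) = 502 × 370.15/597.15 = 311 MW.
Second-stage efficiency η₂ = 1 − T_C/T_m = 1 − 298.00/370.15 = 0.1949, so W₂ = η₂·Q_m = 60.7 MW.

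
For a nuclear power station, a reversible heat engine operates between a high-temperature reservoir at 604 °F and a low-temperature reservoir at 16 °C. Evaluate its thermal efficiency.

T_H = 604 °F → (604 − 32) × 5/9 = 317.78 °C = 590.93 K.
T_C = 16 °C → 16 + 273.15 = 289.15 K.
Since the cycle is reversible, η = 1 − T_C/T_H = 1 − 289.15/590.93 = 0.511.

η ≈ 0.511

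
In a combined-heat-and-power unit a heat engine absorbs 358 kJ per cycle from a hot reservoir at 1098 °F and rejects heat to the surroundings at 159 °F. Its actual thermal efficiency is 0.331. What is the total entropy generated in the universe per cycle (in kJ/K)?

T_H = 1098 °F → (1098 − 32) × 5/9 = 592.22 °C = 865.37 K.
T_C = 159 °F → (159 − 32) × 5/9 = 70.56 °C = 343.71 K.
W = η·Q_H = 0.331 × 358 = 118.5 kJ, so Q_C = Q_H − W = 239.5 kJ.
The hot reservoir loses entropy Q_H/T_H = 358/865.37 = 0.4137 kJ/K; the cold reservoir gains Q_C/T_C = 239.5/343.71 = 0.6968 kJ/K.
ΔS_univ = −Q_H/T_H + Q_C/T_C = 0.283 kJ/K (> 0, since η = 0.331 < η_Carnot = 0.603).

ΔS_univ ≈ 0.283 kJ/K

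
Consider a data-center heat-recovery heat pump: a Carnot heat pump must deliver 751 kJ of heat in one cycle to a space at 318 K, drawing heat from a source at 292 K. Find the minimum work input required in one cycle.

COP_HP = T_H/(T_H − T_C) = 318.00/26.00 = 12.2308.
W = Q_H/COP_HP = 751/12.2308 = 61.4 kJ.

W_in ≈ 61.4 kJ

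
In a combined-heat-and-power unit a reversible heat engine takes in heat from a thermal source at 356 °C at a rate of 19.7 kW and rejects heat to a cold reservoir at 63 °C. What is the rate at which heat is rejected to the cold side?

Q̇_C ≈ 10.53 kW

T_H = 356 °C → 356 + 273.15 = 629.15 K.
T_C = 63 °C → 63 + 273.15 = 336.15 K.
Carnot efficiency: η = 1 − T_C/T_H = 1 − 336.15/629.15 = 0.4657.
For a reversible cycle Q_C/Q_H = T_C/T_H, so Q_C = 19.7 × 336.15/629.15 = 10.53 kW.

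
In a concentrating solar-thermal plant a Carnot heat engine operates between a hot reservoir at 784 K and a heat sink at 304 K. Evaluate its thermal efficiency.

η ≈ 0.6122

For a reversible engine, η = 1 − T_C/T_H = 1 − 304.00/784.00 = 0.6122.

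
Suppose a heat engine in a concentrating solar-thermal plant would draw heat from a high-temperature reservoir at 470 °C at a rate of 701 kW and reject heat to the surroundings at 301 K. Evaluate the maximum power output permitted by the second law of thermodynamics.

Ẇ_max ≈ 417 kW

T_H = 470 °C → 470 + 273.15 = 743.15 K.
The second-law ceiling is the Carnot efficiency, η_max = 1 − T_C/T_H = 1 − 301.00/743.15 = 0.5950.
W_max = η_max · Q_H = 0.5950 × 701 = 417 kW.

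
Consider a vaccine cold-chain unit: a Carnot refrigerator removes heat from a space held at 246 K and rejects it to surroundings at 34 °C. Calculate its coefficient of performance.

T_H = 34 °C → 34 + 273.15 = 307.15 K.
For a reversible refrigerator, COP_R = T_C/(T_H − T_C) = 246.00/(307.15 − 246.00) = 4.02.

COP_R ≈ 4.02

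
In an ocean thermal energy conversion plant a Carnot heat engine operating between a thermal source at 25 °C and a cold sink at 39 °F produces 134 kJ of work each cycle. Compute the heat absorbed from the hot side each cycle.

T_H = 25 °C → 25 + 273.15 = 298.15 K.
T_C = 39 °F → (39 − 32) × 5/9 = 3.89 °C = 277.04 K.
Carnot efficiency: η = 1 − T_C/T_H = 1 − 277.04/298.15 = 0.0708.
Q_H = W/η = 134/0.0708 = 1892 kJ.

Q_H ≈ 1892 kJ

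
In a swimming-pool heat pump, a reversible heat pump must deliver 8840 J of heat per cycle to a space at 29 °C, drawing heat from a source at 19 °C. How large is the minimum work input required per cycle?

W_in ≈ 292.6 J

T_H = 29 °C → 29 + 273.15 = 302.15 K.
T_C = 19 °C → 19 + 273.15 = 292.15 K.
The Carnot heat-pump COP is COP_HP = T_H/(T_H − T_C) = 302.15/10.00 = 30.2150.
W = Q_H/COP_HP = 8840/30.2150 = 292.6 J.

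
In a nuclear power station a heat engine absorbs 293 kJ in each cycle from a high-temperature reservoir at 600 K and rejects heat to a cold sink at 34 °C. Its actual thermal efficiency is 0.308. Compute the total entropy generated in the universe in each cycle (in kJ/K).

T_C = 34 °C → 34 + 273.15 = 307.15 K.
W = η·Q_H = 0.308 × 293 = 90.24 kJ, so Q_C = Q_H − W = 202.8 kJ.
Reservoir entropy changes: ΔS_H = −Q_H/T_H = −293/600.00 = -0.4883 kJ/K and ΔS_C = +Q_C/T_C = 202.8/307.15 = 0.6601 kJ/K.
ΔS_univ = −Q_H/T_H + Q_C/T_C = 0.172 kJ/K (> 0, since η = 0.308 < η_Carnot = 0.488).

ΔS_univ ≈ 0.172 kJ/K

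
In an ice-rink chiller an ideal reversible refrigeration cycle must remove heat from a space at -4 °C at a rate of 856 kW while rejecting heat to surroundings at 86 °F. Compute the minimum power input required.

T_H = 86 °F → (86 − 32) × 5/9 = 30.00 °C = 303.15 K.
T_C = -4 °C → -4 + 273.15 = 269.15 K.
The reversible coefficient of performance is COP_R = T_C/(T_H − T_C) = 269.15/34.00 = 7.9162.
W = Q_C/COP_R = 856/7.9162 = 108 kW.

Ẇ_in ≈ 108 kW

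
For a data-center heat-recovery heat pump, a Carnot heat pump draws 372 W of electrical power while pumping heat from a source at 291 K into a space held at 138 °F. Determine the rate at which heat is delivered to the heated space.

T_H = 138 °F → (138 − 32) × 5/9 = 58.89 °C = 332.04 K.
COP_HP = T_H/(T_H − T_C) = 332.04/41.04 = 8.0908.
Q_H = COP_HP · W = 8.0908 × 372 = 3010 W.

Q̇_H ≈ 3010 W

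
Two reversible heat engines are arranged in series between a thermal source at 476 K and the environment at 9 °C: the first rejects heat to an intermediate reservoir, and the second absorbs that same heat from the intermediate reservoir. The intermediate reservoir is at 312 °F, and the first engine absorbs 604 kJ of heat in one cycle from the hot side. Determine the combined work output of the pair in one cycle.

W_total ≈ 246 kJ

T_C = 9 °C → 9 + 273.15 = 282.15 K.
Two reversible stages in series are equivalent to a single Carnot engine between T_H and T_C, so η_total = 1 − T_C/T_H = 1 − 282.15/476.00 = 0.4072.
W_total = η_total · Q_H = 0.4072 × 604 = 246 kJ.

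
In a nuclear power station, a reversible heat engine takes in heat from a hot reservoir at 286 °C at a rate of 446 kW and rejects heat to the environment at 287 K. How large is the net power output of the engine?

Ẇ ≈ 217.1 kW

T_H = 286 °C → 286 + 273.15 = 559.15 K.
For a reversible engine, η = 1 − T_C/T_H = 1 − 287.00/559.15 = 0.4867.
W = η·Q_H = 0.4867 × 446 = 217.1 kW.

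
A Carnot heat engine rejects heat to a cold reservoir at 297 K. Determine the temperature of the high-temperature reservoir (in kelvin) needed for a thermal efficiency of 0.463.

From η = 1 − T_C/T_H, solving for T_H gives T_H = T_C/(1 − η) = 297.00/(1 − 0.463) = 553 K.

T_H ≈ 553 K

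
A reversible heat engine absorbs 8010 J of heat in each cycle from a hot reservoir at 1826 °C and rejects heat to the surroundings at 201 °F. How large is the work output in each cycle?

T_H = 1826 °C → 1826 + 273.15 = 2099.15 K.
T_C = 201 °F → (201 − 32) × 5/9 = 93.89 °C = 367.04 K.
Carnot efficiency: η = 1 − T_C/T_H = 1 − 367.04/2099.15 = 0.8251.
W = η·Q_H = 0.8251 × 8010 = 6610 J.

W ≈ 6610 J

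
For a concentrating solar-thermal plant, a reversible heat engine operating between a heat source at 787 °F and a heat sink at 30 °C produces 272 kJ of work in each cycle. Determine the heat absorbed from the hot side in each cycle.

Q_H ≈ 484 kJ

T_H = 787 °F → (787 − 32) × 5/9 = 419.44 °C = 692.59 K.
T_C = 30 °C → 30 + 273.15 = 303.15 K.
For a reversible engine, η = 1 − T_C/T_H = 1 − 303.15/692.59 = 0.5623.
Q_H = W/η = 272/0.5623 = 484 kJ.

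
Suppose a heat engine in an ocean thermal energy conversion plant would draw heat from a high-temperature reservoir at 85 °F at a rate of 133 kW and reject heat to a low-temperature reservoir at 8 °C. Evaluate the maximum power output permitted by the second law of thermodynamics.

Ẇ_max ≈ 9.426 kW

T_H = 85 °F → (85 − 32) × 5/9 = 29.44 °C = 302.59 K.
T_C = 8 °C → 8 + 273.15 = 281.15 K.
By the Carnot theorem, η_max = 1 − T_C/T_H = 1 − 281.15/302.59 = 0.0709.
W_max = η_max · Q_H = 0.0709 × 133 = 9.426 kW.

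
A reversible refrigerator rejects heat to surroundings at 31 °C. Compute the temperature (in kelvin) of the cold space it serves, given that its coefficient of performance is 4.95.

T_C ≈ 253.0 K

T_H = 31 °C → 31 + 273.15 = 304.15 K.
COP_R = T_C/(T_H − T_C) ⇒ T_C = T_H·COP_R/(1 + COP_R) = 304.15 × 4.95/(1 + 4.95) = 253.0 K.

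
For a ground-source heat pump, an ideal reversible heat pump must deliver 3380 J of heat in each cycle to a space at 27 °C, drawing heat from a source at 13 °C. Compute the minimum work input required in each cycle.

T_H = 27 °C → 27 + 273.15 = 300.15 K.
T_C = 13 °C → 13 + 273.15 = 286.15 K.
For a reversible heat pump, COP_HP = T_H/(T_H − T_C) = 300.15/14.00 = 21.4393.
W = Q_H/COP_HP = 3380/21.4393 = 157.7 J.

W_in ≈ 157.7 J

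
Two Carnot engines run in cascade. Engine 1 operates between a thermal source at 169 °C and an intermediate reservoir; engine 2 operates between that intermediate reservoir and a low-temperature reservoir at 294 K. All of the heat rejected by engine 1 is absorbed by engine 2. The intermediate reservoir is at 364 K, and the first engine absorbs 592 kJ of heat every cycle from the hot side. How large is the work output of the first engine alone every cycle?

W₁ ≈ 105 kJ

T_H = 169 °C → 169 + 273.15 = 442.15 K.
First-stage efficiency η₁ = 1 − T_m/T_H = 1 − 364.00/442.15 = 0.1767.
W₁ = η₁·Q_H = 0.1767 × 592 = 105 kJ.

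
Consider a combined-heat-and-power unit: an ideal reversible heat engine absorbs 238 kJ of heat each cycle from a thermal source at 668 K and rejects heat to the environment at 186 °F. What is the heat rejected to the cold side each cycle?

Q_C ≈ 128 kJ

T_C = 186 °F → (186 − 32) × 5/9 = 85.56 °C = 358.71 K.
Since the cycle is reversible, η = 1 − T_C/T_H = 1 − 358.71/668.00 = 0.4630.
For a reversible cycle Q_C/Q_H = T_C/T_H, so Q_C = 238 × 358.71/668.00 = 128 kJ.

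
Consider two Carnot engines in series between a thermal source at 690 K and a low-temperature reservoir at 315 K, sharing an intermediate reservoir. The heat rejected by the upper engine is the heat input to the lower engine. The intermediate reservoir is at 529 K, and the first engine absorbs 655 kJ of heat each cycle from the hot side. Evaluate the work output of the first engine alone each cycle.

W₁ ≈ 152.8 kJ

First-stage efficiency η₁ = 1 − T_m/T_H = 1 − 529.00/690.00 = 0.2333.
W₁ = η₁·Q_H = 0.2333 × 655 = 152.8 kJ.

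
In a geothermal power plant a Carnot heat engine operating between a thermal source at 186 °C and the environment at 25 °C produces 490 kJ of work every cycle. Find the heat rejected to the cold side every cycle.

Q_C ≈ 907 kJ

T_H = 186 °C → 186 + 273.15 = 459.15 K.
T_C = 25 °C → 25 + 273.15 = 298.15 K.
η_rev = 1 − T_C/T_H = 1 − 298.15/459.15 = 0.3506.
Since Q_C/Q_H = T_C/T_H and Q_H = W/η, Q_C = W·T_C/(T_H − T_C) = 490 × 298.15/161.00 = 907 kJ.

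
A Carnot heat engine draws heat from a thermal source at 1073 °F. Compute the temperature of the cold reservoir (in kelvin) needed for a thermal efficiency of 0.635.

T_H = 1073 °F → (1073 − 32) × 5/9 = 578.33 °C = 851.48 K.
From η = 1 − T_C/T_H, T_C = T_H·(1 − η) = 851.48 × (1 − 0.635) = 311 K.

T_C ≈ 311 K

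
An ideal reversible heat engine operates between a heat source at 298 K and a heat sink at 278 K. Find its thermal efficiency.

η ≈ 0.0671

The Carnot efficiency is η = 1 − T_C/T_H = 1 − 278.00/298.00 = 0.0671.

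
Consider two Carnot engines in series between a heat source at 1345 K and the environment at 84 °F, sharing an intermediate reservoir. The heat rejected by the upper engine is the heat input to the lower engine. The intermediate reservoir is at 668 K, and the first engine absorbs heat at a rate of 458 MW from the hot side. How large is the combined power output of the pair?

Ẇ_total ≈ 355 MW

T_C = 84 °F → (84 − 32) × 5/9 = 28.89 °C = 302.04 K.
Two reversible stages in series are equivalent to a single Carnot engine between T_H and T_C, so η_total = 1 − T_C/T_H = 1 − 302.04/1345.00 = 0.7754.
W_total = η_total · Q_H = 0.7754 × 458 = 355 MW.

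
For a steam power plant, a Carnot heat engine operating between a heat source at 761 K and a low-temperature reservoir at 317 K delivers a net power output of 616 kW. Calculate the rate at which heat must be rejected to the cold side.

Carnot efficiency: η = 1 − T_C/T_H = 1 − 317.00/761.00 = 0.5834.
Since Q_C/Q_H = T_C/T_H and Q_H = W/η, Q_C = W·T_C/(T_H − T_C) = 616 × 317.00/444.00 = 439.8 kW.

Q̇_C ≈ 439.8 kW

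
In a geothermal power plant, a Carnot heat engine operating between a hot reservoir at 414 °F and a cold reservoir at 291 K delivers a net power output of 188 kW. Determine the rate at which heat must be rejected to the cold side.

Q̇_C ≈ 281.5 kW

T_H = 414 °F → (414 − 32) × 5/9 = 212.22 °C = 485.37 K.
Since the cycle is reversible, η = 1 − T_C/T_H = 1 − 291.00/485.37 = 0.4005.
Since Q_C/Q_H = T_C/T_H and Q_H = W/η, Q_C = W·T_C/(T_H − T_C) = 188 × 291.00/194.37 = 281.5 kW.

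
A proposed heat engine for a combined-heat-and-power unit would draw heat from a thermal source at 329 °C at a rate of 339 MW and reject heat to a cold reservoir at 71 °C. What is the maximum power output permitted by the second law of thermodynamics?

Ẇ_max ≈ 145 MW

T_H = 329 °C → 329 + 273.15 = 602.15 K.
T_C = 71 °C → 71 + 273.15 = 344.15 K.
The second-law ceiling is the Carnot efficiency, η_max = 1 − T_C/T_H = 1 − 344.15/602.15 = 0.4285.
W_max = η_max · Q_H = 0.4285 × 339 = 145 MW.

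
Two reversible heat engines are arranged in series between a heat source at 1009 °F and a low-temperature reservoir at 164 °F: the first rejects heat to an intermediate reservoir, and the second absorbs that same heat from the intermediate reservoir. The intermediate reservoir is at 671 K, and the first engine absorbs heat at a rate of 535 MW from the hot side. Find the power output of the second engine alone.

T_H = 1009 °F → (1009 − 32) × 5/9 = 542.78 °C = 815.93 K.
T_C = 164 °F → (164 − 32) × 5/9 = 73.33 °C = 346.48 K.
Heat entering the second stage: Q_m = Q_H·(T_m/T_H) = 535 × 671.00/815.93 = 440 MW.
Second-stage efficiency η₂ = 1 − T_C/T_m = 1 − 346.48/671.00 = 0.4836, so W₂ = η₂·Q_m = 213 MW.

Ẇ₂ ≈ 213 MW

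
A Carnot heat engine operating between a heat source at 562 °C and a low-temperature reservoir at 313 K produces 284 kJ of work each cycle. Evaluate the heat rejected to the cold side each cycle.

Q_C ≈ 170.2 kJ

T_H = 562 °C → 562 + 273.15 = 835.15 K.
The Carnot efficiency is η = 1 − T_C/T_H = 1 − 313.00/835.15 = 0.6252.
Since Q_C/Q_H = T_C/T_H and Q_H = W/η, Q_C = W·T_C/(T_H − T_C) = 284 × 313.00/522.15 = 170.2 kJ.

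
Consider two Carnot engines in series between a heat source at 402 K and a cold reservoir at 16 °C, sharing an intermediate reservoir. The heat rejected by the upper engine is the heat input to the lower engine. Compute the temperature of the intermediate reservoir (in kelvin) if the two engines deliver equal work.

T_m ≈ 346 K

T_C = 16 °C → 16 + 273.15 = 289.15 K.
For reversible stages Q_m = Q_H·(T_m/T_H). Setting W₁ = Q_H(1 − T_m/T_H) equal to W₂ = Q_m(1 − T_C/T_m) = Q_H·(T_m − T_C)/T_H gives T_H − T_m = T_m − T_C, so T_m = (T_H + T_C)/2 = (402.00 + 289.15)/2 = 346 K.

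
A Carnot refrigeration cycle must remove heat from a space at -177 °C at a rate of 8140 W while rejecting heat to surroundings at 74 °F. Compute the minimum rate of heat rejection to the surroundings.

Q̇_H ≈ 25100 W

T_H = 74 °F → (74 − 32) × 5/9 = 23.33 °C = 296.48 K.
T_C = -177 °C → -177 + 273.15 = 96.15 K.
For a reversible cycle Q_H/Q_C = T_H/T_C, so Q_H = Q_C·T_H/T_C = 8140 × 296.48/96.15 = 25100 W.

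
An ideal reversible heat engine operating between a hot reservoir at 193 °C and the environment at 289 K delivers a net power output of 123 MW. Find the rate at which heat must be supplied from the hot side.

T_H = 193 °C → 193 + 273.15 = 466.15 K.
Since the cycle is reversible, η = 1 − T_C/T_H = 1 − 289.00/466.15 = 0.3800.
Q_H = W/η = 123/0.3800 = 323.7 MW.

Q̇_H ≈ 323.7 MW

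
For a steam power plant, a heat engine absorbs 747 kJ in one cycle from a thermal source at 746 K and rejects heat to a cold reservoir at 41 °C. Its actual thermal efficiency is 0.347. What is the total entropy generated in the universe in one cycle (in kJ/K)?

T_C = 41 °C → 41 + 273.15 = 314.15 K.
W = η·Q_H = 0.347 × 747 = 259.2 kJ, so Q_C = Q_H − W = 487.8 kJ.
Entropy balance on the reservoirs: −Q_H/T_H = -1.001 kJ/K, +Q_C/T_C = 1.553 kJ/K.
ΔS_univ = −Q_H/T_H + Q_C/T_C = 0.5514 kJ/K (> 0, since η = 0.347 < η_Carnot = 0.579).

ΔS_univ ≈ 0.5514 kJ/K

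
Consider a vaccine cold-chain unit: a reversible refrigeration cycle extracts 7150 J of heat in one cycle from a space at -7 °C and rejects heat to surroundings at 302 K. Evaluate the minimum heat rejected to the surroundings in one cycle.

Q_H ≈ 8113 J

T_C = -7 °C → -7 + 273.15 = 266.15 K.
For a reversible cycle Q_H/Q_C = T_H/T_C, so Q_H = Q_C·T_H/T_C = 7150 × 302.00/266.15 = 8113 J.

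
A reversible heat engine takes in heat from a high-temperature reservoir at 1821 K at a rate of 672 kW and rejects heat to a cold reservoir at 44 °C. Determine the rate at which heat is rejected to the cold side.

T_C = 44 °C → 44 + 273.15 = 317.15 K.
The Carnot efficiency is η = 1 − T_C/T_H = 1 − 317.15/1821.00 = 0.8258.
For a reversible cycle Q_C/Q_H = T_C/T_H, so Q_C = 672 × 317.15/1821.00 = 117 kW.

Q̇_C ≈ 117 kW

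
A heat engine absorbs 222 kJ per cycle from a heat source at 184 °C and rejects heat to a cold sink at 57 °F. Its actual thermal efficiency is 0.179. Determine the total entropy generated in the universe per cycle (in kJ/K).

T_H = 184 °C → 184 + 273.15 = 457.15 K.
T_C = 57 °F → (57 − 32) × 5/9 = 13.89 °C = 287.04 K.
W = η·Q_H = 0.179 × 222 = 39.74 kJ, so Q_C = Q_H − W = 182.3 kJ.
Reservoir entropy changes: ΔS_H = −Q_H/T_H = −222/457.15 = -0.4856 kJ/K and ΔS_C = +Q_C/T_C = 182.3/287.04 = 0.6350 kJ/K.
ΔS_univ = −Q_H/T_H + Q_C/T_C = 0.1494 kJ/K (> 0, since η = 0.179 < η_Carnot = 0.372).

ΔS_univ ≈ 0.1494 kJ/K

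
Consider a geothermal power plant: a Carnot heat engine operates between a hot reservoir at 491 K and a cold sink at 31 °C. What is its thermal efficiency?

T_C = 31 °C → 31 + 273.15 = 304.15 K.
Carnot efficiency: η = 1 − T_C/T_H = 1 − 304.15/491.00 = 0.3805.

η ≈ 0.3805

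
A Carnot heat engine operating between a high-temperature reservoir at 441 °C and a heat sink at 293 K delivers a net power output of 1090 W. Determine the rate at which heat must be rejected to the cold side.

T_H = 441 °C → 441 + 273.15 = 714.15 K.
For a reversible engine, η = 1 − T_C/T_H = 1 − 293.00/714.15 = 0.5897.
Since Q_C/Q_H = T_C/T_H and Q_H = W/η, Q_C = W·T_C/(T_H − T_C) = 1090 × 293.00/421.15 = 758 W.

Q̇_C ≈ 758 W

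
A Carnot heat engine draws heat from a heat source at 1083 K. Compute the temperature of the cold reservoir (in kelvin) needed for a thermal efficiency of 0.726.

T_C ≈ 296.7 K

From η = 1 − T_C/T_H, T_C = T_H·(1 − η) = 1083.00 × (1 − 0.726) = 296.7 K.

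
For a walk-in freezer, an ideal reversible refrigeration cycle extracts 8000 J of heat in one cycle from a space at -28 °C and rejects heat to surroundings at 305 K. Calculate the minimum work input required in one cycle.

T_C = -28 °C → -28 + 273.15 = 245.15 K.
COP_R = T_C/(T_H − T_C) = 245.15/59.85 = 4.0961.
W = Q_C/COP_R = 8000/4.0961 = 1953 J.

W_in ≈ 1953 J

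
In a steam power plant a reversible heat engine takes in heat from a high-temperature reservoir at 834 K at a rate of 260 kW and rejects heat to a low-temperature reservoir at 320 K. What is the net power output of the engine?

Ẇ ≈ 160 kW

Since the cycle is reversible, η = 1 − T_C/T_H = 1 − 320.00/834.00 = 0.6163.
W = η·Q_H = 0.6163 × 260 = 160 kW.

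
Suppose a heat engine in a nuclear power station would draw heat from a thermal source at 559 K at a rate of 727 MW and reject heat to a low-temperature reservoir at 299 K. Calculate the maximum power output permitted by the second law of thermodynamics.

Ẇ_max ≈ 338 MW

By the Carnot theorem, η_max = 1 − T_C/T_H = 1 − 299.00/559.00 = 0.4651.
W_max = η_max · Q_H = 0.4651 × 727 = 338 MW.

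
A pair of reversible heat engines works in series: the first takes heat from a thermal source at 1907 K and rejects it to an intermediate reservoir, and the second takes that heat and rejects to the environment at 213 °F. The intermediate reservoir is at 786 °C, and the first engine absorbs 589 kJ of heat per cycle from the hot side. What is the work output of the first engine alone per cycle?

W₁ ≈ 262 kJ

T_C = 213 °F → (213 − 32) × 5/9 = 100.56 °C = 373.71 K.
T_m = 786 °C → 786 + 273.15 = 1059.15 K.
First-stage efficiency η₁ = 1 − T_m/T_H = 1 − 1059.15/1907.00 = 0.4446.
W₁ = η₁·Q_H = 0.4446 × 589 = 262 kJ.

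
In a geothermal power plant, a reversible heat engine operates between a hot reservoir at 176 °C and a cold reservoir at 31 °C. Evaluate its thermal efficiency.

T_H = 176 °C → 176 + 273.15 = 449.15 K.
T_C = 31 °C → 31 + 273.15 = 304.15 K.
η_rev = 1 − T_C/T_H = 1 − 304.15/449.15 = 0.323.

η ≈ 0.323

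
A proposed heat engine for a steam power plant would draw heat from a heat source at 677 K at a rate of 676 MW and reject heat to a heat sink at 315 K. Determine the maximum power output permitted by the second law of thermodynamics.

Ẇ_max ≈ 361 MW

By the Carnot theorem, η_max = 1 − T_C/T_H = 1 − 315.00/677.00 = 0.5347.
W_max = η_max · Q_H = 0.5347 × 676 = 361 MW.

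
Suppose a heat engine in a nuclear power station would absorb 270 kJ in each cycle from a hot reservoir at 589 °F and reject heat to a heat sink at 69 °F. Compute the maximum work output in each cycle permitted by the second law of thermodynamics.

T_H = 589 °F → (589 − 32) × 5/9 = 309.44 °C = 582.59 K.
T_C = 69 °F → (69 − 32) × 5/9 = 20.56 °C = 293.71 K.
By the Carnot theorem, η_max = 1 − T_C/T_H = 1 − 293.71/582.59 = 0.4959.
W_max = η_max · Q_H = 0.4959 × 270 = 134 kJ.

W_max ≈ 134 kJ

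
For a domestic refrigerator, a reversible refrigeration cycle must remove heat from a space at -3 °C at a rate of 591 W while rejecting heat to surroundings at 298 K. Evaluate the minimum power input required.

Ẇ_in ≈ 60.9 W

T_C = -3 °C → -3 + 273.15 = 270.15 K.
The reversible coefficient of performance is COP_R = T_C/(T_H − T_C) = 270.15/27.85 = 9.7002.
W = Q_C/COP_R = 591/9.7002 = 60.9 W.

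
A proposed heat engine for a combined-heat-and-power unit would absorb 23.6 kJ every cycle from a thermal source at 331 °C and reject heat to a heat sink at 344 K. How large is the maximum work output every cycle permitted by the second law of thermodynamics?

T_H = 331 °C → 331 + 273.15 = 604.15 K.
No engine can exceed the Carnot limit: η_max = 1 − T_C/T_H = 1 − 344.00/604.15 = 0.4306.
W_max = η_max · Q_H = 0.4306 × 23.6 = 10.2 kJ.

W_max ≈ 10.2 kJ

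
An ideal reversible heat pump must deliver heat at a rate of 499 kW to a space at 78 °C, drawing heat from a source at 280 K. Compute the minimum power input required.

T_H = 78 °C → 78 + 273.15 = 351.15 K.
COP_HP = T_H/(T_H − T_C) = 351.15/71.15 = 4.9353.
W = Q_H/COP_HP = 499/4.9353 = 101.1 kW.

Ẇ_in ≈ 101.1 kW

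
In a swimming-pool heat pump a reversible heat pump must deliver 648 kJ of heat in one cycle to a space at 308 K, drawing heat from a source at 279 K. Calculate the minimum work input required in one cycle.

Reversible heating COP: COP_HP = T_H/(T_H − T_C) = 308.00/29.00 = 10.6207.
W = Q_H/COP_HP = 648/10.6207 = 61.0 kJ.

W_in ≈ 61.0 kJ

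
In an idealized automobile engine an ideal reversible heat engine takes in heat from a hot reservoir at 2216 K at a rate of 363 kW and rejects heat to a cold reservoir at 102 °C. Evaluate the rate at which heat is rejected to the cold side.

Q̇_C ≈ 61.5 kW

T_C = 102 °C → 102 + 273.15 = 375.15 K.
For a reversible engine, η = 1 − T_C/T_H = 1 − 375.15/2216.00 = 0.8307.
For a reversible cycle Q_C/Q_H = T_C/T_H, so Q_C = 363 × 375.15/2216.00 = 61.5 kW.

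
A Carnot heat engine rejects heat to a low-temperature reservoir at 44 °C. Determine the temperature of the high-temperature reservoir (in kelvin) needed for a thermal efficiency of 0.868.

T_H ≈ 2403 K

T_C = 44 °C → 44 + 273.15 = 317.15 K.
From η = 1 − T_C/T_H, solving for T_H gives T_H = T_C/(1 − η) = 317.15/(1 − 0.868) = 2403 K.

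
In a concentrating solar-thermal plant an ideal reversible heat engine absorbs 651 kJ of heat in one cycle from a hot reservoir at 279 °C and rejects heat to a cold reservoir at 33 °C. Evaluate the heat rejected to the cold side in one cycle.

T_H = 279 °C → 279 + 273.15 = 552.15 K.
T_C = 33 °C → 33 + 273.15 = 306.15 K.
Carnot efficiency: η = 1 − T_C/T_H = 1 − 306.15/552.15 = 0.4455.
For a reversible cycle Q_C/Q_H = T_C/T_H, so Q_C = 651 × 306.15/552.15 = 361 kJ.

Q_C ≈ 361 kJ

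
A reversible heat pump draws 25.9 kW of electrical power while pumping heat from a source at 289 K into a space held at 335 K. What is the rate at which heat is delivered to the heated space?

Q̇_H ≈ 189 kW

The Carnot heat-pump COP is COP_HP = T_H/(T_H − T_C) = 335.00/46.00 = 7.2826.
Q_H = COP_HP · W = 7.2826 × 25.9 = 189 kW.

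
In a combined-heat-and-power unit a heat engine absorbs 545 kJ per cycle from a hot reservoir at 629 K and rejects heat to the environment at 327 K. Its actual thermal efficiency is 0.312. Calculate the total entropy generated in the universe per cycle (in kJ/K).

W = η·Q_H = 0.312 × 545 = 170.0 kJ, so Q_C = Q_H − W = 375.0 kJ.
Entropy balance on the reservoirs: −Q_H/T_H = -0.8665 kJ/K, +Q_C/T_C = 1.147 kJ/K.
ΔS_univ = −Q_H/T_H + Q_C/T_C = 0.280 kJ/K (> 0, since η = 0.312 < η_Carnot = 0.480).

ΔS_univ ≈ 0.280 kJ/K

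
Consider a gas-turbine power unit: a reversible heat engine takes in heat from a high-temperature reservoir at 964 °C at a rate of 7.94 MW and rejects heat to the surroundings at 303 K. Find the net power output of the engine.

T_H = 964 °C → 964 + 273.15 = 1237.15 K.
Carnot efficiency: η = 1 − T_C/T_H = 1 − 303.00/1237.15 = 0.7551.
W = η·Q_H = 0.7551 × 7.94 = 6.00 MW.

Ẇ ≈ 6.00 MW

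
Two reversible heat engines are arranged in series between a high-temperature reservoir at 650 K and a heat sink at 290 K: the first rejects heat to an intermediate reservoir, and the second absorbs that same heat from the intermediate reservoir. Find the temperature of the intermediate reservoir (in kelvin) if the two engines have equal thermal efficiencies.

T_m ≈ 434.2 K

Equal efficiencies require 1 − T_m/T_H = 1 − T_C/T_m, i.e. T_m/T_H = T_C/T_m, so T_m = √(T_H·T_C) = √(650.00 × 290.00) = 434.2 K.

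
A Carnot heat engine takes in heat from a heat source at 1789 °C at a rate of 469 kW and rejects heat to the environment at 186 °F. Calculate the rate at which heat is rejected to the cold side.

Q̇_C ≈ 81.6 kW

T_H = 1789 °C → 1789 + 273.15 = 2062.15 K.
T_C = 186 °F → (186 − 32) × 5/9 = 85.56 °C = 358.71 K.
Carnot efficiency: η = 1 − T_C/T_H = 1 − 358.71/2062.15 = 0.8261.
For a reversible cycle Q_C/Q_H = T_C/T_H, so Q_C = 469 × 358.71/2062.15 = 81.6 kW.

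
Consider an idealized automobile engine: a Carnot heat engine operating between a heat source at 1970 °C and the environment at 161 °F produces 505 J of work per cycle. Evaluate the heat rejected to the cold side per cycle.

Q_C ≈ 91.73 J

T_H = 1970 °C → 1970 + 273.15 = 2243.15 K.
T_C = 161 °F → (161 − 32) × 5/9 = 71.67 °C = 344.82 K.
The Carnot efficiency is η = 1 − T_C/T_H = 1 − 344.82/2243.15 = 0.8463.
Since Q_C/Q_H = T_C/T_H and Q_H = W/η, Q_C = W·T_C/(T_H − T_C) = 505 × 344.82/1898.33 = 91.73 J.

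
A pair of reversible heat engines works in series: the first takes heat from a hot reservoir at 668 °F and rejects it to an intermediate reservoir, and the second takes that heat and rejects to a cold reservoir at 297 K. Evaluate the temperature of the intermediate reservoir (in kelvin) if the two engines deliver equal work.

T_m ≈ 462 K

T_H = 668 °F → (668 − 32) × 5/9 = 353.33 °C = 626.48 K.
For reversible stages Q_m = Q_H·(T_m/T_H). Setting W₁ = Q_H(1 − T_m/T_H) equal to W₂ = Q_m(1 − T_C/T_m) = Q_H·(T_m − T_C)/T_H gives T_H − T_m = T_m − T_C, so T_m = (T_H + T_C)/2 = (626.48 + 297.00)/2 = 462 K.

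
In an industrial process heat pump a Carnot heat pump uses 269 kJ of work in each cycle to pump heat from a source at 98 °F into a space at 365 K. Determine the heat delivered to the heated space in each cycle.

Q_H ≈ 1780 kJ

T_C = 98 °F → (98 − 32) × 5/9 = 36.67 °C = 309.82 K.
Reversible heating COP: COP_HP = T_H/(T_H − T_C) = 365.00/55.18 = 6.6143.
Q_H = COP_HP · W = 6.6143 × 269 = 1780 kJ.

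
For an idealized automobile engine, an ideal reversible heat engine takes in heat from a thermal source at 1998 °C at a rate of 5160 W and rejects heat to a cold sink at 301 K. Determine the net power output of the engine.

T_H = 1998 °C → 1998 + 273.15 = 2271.15 K.
η_rev = 1 − T_C/T_H = 1 − 301.00/2271.15 = 0.8675.
W = η·Q_H = 0.8675 × 5160 = 4476 W.

Ẇ ≈ 4476 W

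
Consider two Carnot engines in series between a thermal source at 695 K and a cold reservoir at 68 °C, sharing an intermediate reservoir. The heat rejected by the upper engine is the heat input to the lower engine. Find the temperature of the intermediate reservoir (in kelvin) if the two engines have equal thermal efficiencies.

T_m ≈ 487 K

T_C = 68 °C → 68 + 273.15 = 341.15 K.
Equal efficiencies require 1 − T_m/T_H = 1 − T_C/T_m, i.e. T_m/T_H = T_C/T_m, so T_m = √(T_H·T_C) = √(695.00 × 341.15) = 487 K.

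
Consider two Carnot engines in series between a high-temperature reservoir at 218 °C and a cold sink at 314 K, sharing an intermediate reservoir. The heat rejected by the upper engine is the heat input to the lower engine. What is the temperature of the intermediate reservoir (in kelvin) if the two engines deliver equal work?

T_H = 218 °C → 218 + 273.15 = 491.15 K.
For reversible stages Q_m = Q_H·(T_m/T_H). Setting W₁ = Q_H(1 − T_m/T_H) equal to W₂ = Q_m(1 − T_C/T_m) = Q_H·(T_m − T_C)/T_H gives T_H − T_m = T_m − T_C, so T_m = (T_H + T_C)/2 = (491.15 + 314.00)/2 = 403 K.

T_m ≈ 403 K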